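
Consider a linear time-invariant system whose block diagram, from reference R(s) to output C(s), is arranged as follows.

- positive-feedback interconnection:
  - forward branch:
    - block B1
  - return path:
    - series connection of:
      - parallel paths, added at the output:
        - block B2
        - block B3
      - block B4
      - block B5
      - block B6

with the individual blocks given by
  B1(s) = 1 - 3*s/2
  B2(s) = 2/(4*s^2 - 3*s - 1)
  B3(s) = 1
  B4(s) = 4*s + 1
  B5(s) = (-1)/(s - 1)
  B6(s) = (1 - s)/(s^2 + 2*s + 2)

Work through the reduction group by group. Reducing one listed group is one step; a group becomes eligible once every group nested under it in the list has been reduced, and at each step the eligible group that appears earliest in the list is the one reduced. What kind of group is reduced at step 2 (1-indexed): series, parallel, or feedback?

(1) add B2, B3 (parallel)
(2) reduce the series chain (B2+B3), B4, B5, B6
(3) reduce the feedback loop with forward B1 and return ((B2+B3)*B4*B5*B6)
So the answer for step 2 is series.

Answer: series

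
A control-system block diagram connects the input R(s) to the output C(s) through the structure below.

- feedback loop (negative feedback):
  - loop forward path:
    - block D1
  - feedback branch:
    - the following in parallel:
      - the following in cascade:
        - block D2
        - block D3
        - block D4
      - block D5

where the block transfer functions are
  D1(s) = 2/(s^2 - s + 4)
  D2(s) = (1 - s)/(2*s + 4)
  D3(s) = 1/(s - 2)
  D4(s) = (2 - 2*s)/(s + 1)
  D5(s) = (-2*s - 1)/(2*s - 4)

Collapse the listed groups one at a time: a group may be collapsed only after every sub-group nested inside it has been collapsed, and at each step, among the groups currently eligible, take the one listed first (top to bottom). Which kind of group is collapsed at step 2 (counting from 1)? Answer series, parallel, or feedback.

Answer: parallel

Working:
Step 1. combine D2, D3, D4 in series
Step 2. combine (D2*D3*D4), D5 in parallel
Step 3. apply the feedback formula to D1, ((D2*D3*D4)+D5)
Step 2: parallel.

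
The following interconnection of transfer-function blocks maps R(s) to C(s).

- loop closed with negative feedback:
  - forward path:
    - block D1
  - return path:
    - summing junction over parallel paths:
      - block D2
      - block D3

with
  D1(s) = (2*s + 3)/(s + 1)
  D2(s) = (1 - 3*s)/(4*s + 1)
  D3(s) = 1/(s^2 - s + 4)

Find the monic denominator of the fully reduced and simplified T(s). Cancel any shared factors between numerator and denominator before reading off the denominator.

Step 1 - add D2, D3 (parallel) = (-3*s^3 + 4*s^2 - 9*s + 5)/(4*s^3 - 3*s^2 + 15*s + 4)
Step 2 - feedback reduction of D1, (D2+D3) = (-8*s^4 - 6*s^3 - 21*s^2 - 53*s - 12)/(2*s^4 - 6*s^2 - 2*s - 19)
Step 2 gives the fully reduced T(s), with no common factor left to cancel. The denominator's leading coefficient is 2, so divide each of its coefficients by 2 to get the monic form.

Hence the answer: s^4 - 3*s^2 - s - 19/2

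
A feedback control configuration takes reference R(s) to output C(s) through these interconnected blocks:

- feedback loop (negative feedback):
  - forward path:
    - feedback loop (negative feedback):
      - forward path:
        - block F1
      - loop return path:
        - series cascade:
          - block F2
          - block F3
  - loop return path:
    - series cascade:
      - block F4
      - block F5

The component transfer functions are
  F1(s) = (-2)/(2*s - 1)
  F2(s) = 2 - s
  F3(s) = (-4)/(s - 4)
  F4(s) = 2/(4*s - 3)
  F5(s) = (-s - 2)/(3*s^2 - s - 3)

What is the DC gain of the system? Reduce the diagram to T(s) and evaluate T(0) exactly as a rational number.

Reducing step by step:

Step 1. combine F2, F3 in series gives (4*s - 8)/(s - 4)
Step 2. close the feedback loop around F1, (F2*F3) gives (8 - 2*s)/(2*s^2 - 17*s + 20)
Step 3. multiply F4, F5 (series) gives (-2*s - 4)/(12*s^3 - 13*s^2 - 9*s + 9)
Step 4. reduce the feedback loop with forward [F1/(1+F1*(F2*F3))] and return (F4*F5) gives (-24*s^4 + 122*s^3 - 86*s^2 - 90*s + 72)/(24*s^5 - 230*s^4 + 443*s^3 - 85*s^2 - 341*s + 148)
That last expression is T(s); at s = 0 only the constant terms survive, so T(0) = 72/148 = 18/37.

Answer: 18/37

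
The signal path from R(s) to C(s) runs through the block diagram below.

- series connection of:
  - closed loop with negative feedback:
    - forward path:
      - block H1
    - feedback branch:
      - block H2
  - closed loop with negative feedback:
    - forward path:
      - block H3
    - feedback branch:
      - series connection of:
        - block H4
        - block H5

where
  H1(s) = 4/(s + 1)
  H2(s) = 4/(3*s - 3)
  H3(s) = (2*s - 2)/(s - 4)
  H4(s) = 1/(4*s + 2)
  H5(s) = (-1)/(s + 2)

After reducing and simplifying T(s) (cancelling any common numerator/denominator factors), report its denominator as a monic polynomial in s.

First reduce the diagram to T(s).

(1) reduce the feedback loop with forward H1 and return H2; result (12*s - 12)/(3*s^2 + 13)
(2) cascade H4, H5; result (-1)/(4*s^2 + 10*s + 4)
(3) close the feedback loop around H3, (H4*H5); result (4*s^3 + 6*s^2 - 6*s - 4)/(2*s^3 - 3*s^2 - 19*s - 7)
(4) combine [H1/(1+H1*H2)], [H3/(1+H3*(H4*H5))] in series; result (48*s^4 + 24*s^3 - 144*s^2 + 24*s + 48)/(6*s^5 - 9*s^4 - 31*s^3 - 60*s^2 - 247*s - 91)
No further cancellation is possible in the step-4 result, so that is T(s). Its denominator becomes monic after dividing by the leading coefficient 6.

Answer: s^5 - 3*s^4/2 - 31*s^3/6 - 10*s^2 - 247*s/6 - 91/6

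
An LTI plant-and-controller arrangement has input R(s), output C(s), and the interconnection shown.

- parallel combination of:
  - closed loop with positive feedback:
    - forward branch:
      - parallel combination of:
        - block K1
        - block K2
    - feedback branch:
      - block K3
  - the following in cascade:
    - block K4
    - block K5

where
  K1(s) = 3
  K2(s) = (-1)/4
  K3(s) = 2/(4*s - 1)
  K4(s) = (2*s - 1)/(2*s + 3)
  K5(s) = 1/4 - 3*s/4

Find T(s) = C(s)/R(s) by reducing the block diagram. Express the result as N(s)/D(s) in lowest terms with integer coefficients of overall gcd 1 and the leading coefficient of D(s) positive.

Step 1: combine K1, K2 in parallel gives 11/4
Step 2: feedback reduction of (K1+K2), K3 gives (44*s - 11)/(16*s - 26)
Step 3: cascade K4, K5 gives (-6*s^2 + 5*s - 1)/(8*s + 12)
Step 4: add [(K1+K2)/(1-(K1+K2)*K3)], (K4*K5) (parallel) - this is the overall T(s), already in the required normalized form

Therefore the answer is (-48*s^3 + 294*s^2 + 147*s - 53)/(64*s^2 - 8*s - 156).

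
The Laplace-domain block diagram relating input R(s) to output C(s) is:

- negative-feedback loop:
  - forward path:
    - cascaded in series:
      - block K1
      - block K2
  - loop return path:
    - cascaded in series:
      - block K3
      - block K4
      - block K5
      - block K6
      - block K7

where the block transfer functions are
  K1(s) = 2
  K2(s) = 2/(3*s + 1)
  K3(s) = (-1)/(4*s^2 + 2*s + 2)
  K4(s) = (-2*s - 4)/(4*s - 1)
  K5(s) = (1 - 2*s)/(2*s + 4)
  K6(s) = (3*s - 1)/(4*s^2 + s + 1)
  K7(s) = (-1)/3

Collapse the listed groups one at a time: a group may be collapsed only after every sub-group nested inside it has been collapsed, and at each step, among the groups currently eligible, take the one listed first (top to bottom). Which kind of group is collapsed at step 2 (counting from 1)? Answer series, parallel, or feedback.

Reducing step by step:

(1) series reduction of K1, K2
(2) series reduction of K3, K4, K5, K6, K7
(3) reduce the feedback loop with forward (K1*K2) and return (K3*K4*K5*K6*K7)
So the answer for step 2 is series.

Answer: series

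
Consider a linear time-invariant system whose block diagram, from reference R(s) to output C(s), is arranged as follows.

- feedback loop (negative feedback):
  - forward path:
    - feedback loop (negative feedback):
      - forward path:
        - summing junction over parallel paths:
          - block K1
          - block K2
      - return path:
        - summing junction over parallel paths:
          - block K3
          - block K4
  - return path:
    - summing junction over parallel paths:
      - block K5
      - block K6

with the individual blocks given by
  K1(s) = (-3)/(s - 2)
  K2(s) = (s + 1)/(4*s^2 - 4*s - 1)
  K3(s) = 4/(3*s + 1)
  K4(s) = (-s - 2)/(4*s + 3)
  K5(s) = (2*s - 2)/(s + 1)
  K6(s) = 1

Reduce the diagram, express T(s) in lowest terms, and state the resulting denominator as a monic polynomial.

Answer: s^6 - 407*s^5/48 - 19*s^4/6 + 125*s^3/24 + 247*s^2/48 + 145*s/48 + 13/48

Working:
[1] add K1, K2 (parallel) gives (-11*s^2 + 11*s + 1)/(4*s^3 - 12*s^2 + 7*s + 2)
[2] reduce the parallel group K3, K4 gives (-3*s^2 + 9*s + 10)/(12*s^2 + 13*s + 3)
[3] apply the feedback formula to (K1+K2), (K3+K4) gives (-132*s^4 - 11*s^3 + 122*s^2 + 46*s + 3)/(48*s^5 - 59*s^4 - 192*s^3 + 65*s^2 + 166*s + 16)
[4] sum the parallel branches K5, K6 gives (3*s - 1)/(s + 1)
[5] collapse the loop ([(K1+K2)/(1+(K1+K2)*(K3+K4))] forward, (K5+K6) return) gives (-132*s^5 - 143*s^4 + 111*s^3 + 168*s^2 + 49*s + 3)/(48*s^6 - 407*s^5 - 152*s^4 + 250*s^3 + 247*s^2 + 145*s + 13)
That last expression is T(s), already simplified. Scaling its denominator by 1/48 (the reciprocal of the leading coefficient) yields the monic denominator.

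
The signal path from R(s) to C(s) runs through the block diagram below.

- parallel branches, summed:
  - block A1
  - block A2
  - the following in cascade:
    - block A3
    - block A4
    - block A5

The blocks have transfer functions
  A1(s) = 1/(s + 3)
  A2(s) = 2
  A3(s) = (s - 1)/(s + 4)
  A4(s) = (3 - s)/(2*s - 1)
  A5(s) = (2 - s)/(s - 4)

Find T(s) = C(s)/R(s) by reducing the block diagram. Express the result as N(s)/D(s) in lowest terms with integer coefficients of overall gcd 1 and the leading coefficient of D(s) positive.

Step 1. multiply A3, A4, A5 (series); result (s^3 - 6*s^2 + 11*s - 6)/(2*s^3 - s^2 - 32*s + 16)
Step 2. reduce the parallel group A1, A2, (A3*A4*A5), giving the overall T(s)

Final answer: (5*s^4 + 9*s^3 - 78*s^2 - 165*s + 94)/(2*s^4 + 5*s^3 - 35*s^2 - 80*s + 48)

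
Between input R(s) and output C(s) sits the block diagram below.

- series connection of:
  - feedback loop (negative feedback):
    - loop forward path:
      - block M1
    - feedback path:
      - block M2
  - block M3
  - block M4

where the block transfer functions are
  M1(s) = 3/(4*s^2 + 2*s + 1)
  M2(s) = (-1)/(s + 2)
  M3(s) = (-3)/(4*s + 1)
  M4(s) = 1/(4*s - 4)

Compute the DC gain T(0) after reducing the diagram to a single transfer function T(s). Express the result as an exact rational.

The answer is -9/2.

Reasoning:
[1] collapse the loop (M1 forward, M2 return) -> (3*s + 6)/(4*s^3 + 10*s^2 + 5*s - 1)
[2] multiply [M1/(1+M1*M2)], M3, M4 (series) -> (-9*s - 18)/(64*s^5 + 112*s^4 - 56*s^3 - 116*s^2 - 8*s + 4)
Step 2 gives the overall T(s). Then T(0) = -18/4 = -9/2.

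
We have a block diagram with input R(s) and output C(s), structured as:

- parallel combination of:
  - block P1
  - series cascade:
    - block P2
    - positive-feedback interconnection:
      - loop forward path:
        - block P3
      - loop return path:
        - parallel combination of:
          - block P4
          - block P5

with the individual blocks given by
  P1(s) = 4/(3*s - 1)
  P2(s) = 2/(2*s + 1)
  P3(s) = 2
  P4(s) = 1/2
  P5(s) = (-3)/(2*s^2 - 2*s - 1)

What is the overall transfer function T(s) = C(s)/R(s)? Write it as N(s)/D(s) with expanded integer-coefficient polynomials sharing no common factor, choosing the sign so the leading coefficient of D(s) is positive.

Step 1: sum the parallel branches P4, P5 = (2*s^2 - 2*s - 7)/(4*s^2 - 4*s - 2)
Step 2: feedback reduction of P3, (P4+P5) = 2*s^2/3 - 2*s/3 - 1/3
Step 3: multiply P2, [P3/(1-P3*(P4+P5))] (series) = (4*s^2 - 4*s - 2)/(6*s + 3)
Step 4: combine P1, (P2*[P3/(1-P3*(P4+P5))]) in parallel; the result is T(s) itself (integer coefficients, no common factor, positive leading denominator coefficient)

Final answer: (12*s^3 - 16*s^2 + 22*s + 14)/(18*s^2 + 3*s - 3)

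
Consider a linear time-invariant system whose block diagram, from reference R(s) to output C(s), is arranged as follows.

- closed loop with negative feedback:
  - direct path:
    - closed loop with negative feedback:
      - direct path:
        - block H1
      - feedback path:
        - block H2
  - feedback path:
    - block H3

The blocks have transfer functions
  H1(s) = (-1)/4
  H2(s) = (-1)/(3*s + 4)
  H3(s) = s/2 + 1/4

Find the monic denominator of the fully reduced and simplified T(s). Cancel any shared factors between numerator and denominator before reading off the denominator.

Reducing step by step:

(1) reduce the feedback loop with forward H1 and return H2 gives (-3*s - 4)/(12*s + 17)
(2) close the feedback loop around [H1/(1+H1*H2)], H3 gives (12*s + 16)/(6*s^2 - 37*s - 64)
That last expression is T(s), already simplified. Scaling its denominator by 1/6 (the reciprocal of the leading coefficient) yields the monic denominator.

Answer: s^2 - 37*s/6 - 32/3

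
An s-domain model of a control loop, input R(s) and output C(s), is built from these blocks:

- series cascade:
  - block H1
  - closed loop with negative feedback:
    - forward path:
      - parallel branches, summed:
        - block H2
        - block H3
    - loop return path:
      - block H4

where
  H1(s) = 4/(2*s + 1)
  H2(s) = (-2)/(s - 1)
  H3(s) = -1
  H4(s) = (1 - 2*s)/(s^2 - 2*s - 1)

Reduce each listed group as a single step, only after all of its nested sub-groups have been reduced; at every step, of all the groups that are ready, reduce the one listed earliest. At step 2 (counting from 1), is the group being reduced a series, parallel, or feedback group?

The answer is feedback.

Reasoning:
[1] parallel reduction of H2, H3
[2] apply the feedback formula to (H2+H3), H4
[3] multiply H1, [(H2+H3)/(1+(H2+H3)*H4)] (series)
At step 2 the group reduced is feedback.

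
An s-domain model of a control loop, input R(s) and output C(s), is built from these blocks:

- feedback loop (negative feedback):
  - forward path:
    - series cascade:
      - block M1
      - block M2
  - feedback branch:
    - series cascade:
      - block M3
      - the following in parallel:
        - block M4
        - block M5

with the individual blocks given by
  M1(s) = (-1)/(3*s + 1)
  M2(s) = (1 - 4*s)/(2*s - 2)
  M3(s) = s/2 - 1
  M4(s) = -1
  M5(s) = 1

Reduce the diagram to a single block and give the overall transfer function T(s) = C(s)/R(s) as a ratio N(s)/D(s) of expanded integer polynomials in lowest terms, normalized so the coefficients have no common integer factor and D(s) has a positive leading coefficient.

The answer is (4*s - 1)/(6*s^2 - 4*s - 2).

Reasoning:
[1] combine M1, M2 in series, giving (4*s - 1)/(6*s^2 - 4*s - 2)
[2] combine M4, M5 in parallel, giving 0
[3] reduce the series chain M3, (M4+M5), giving 0
[4] reduce the feedback loop with forward (M1*M2) and return (M3*(M4+M5)); the result is T(s) itself (integer coefficients, no common factor, positive leading denominator coefficient)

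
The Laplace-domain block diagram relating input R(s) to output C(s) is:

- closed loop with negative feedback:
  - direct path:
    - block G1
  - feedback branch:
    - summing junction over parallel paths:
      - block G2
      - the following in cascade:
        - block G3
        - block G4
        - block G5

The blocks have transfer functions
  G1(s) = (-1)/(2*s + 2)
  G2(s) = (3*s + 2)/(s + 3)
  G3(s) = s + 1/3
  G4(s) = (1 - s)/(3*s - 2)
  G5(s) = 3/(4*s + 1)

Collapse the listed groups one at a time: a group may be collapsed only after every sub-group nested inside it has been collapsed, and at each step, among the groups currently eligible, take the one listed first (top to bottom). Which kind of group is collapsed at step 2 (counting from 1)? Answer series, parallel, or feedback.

Answer: parallel

Working:
Step 1 - series reduction of G3, G4, G5
Step 2 - combine G2, (G3*G4*G5) in parallel
Step 3 - apply the feedback formula to G1, (G2+(G3*G4*G5))
Step 2 collapses a parallel group.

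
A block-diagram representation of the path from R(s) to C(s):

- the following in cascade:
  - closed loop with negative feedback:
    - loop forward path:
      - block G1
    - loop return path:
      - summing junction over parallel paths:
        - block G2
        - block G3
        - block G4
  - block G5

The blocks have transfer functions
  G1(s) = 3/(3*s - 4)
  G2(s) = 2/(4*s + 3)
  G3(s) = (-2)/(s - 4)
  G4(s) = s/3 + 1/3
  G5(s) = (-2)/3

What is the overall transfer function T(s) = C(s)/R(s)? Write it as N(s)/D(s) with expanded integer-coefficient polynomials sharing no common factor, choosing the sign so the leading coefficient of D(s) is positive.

Reducing step by step:

Step 1: add G2, G3, G4 (parallel) = (4*s^3 - 9*s^2 - 43*s - 54)/(12*s^2 - 39*s - 36)
Step 2: close the feedback loop around G1, (G2+G3+G4) = (12*s^2 - 39*s - 36)/(16*s^3 - 64*s^2 - 27*s - 6)
Step 3: series reduction of [G1/(1+G1*(G2+G3+G4))], G5, giving the overall T(s)

Answer: (-8*s^2 + 26*s + 24)/(16*s^3 - 64*s^2 - 27*s - 6)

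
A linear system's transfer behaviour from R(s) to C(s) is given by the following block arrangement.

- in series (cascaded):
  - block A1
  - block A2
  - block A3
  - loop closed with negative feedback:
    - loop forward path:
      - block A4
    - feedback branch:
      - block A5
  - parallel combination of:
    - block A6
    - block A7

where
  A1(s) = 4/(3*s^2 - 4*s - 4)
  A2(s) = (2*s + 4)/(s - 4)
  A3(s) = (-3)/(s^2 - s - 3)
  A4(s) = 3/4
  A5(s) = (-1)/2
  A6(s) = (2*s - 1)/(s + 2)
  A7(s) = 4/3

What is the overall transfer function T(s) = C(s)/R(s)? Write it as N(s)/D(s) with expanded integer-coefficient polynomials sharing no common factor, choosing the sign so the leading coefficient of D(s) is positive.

(1) collapse the loop (A4 forward, A5 return), giving 6/5
(2) add A6, A7 (parallel), giving (10*s + 5)/(3*s + 6)
(3) series reduction of A1, A2, A3, [A4/(1+A4*A5)], (A6+A7) - this is the overall T(s), already in the required normalized form

Answer: (-96*s - 48)/(3*s^5 - 19*s^4 + 19*s^3 + 52*s^2 - 52*s - 48)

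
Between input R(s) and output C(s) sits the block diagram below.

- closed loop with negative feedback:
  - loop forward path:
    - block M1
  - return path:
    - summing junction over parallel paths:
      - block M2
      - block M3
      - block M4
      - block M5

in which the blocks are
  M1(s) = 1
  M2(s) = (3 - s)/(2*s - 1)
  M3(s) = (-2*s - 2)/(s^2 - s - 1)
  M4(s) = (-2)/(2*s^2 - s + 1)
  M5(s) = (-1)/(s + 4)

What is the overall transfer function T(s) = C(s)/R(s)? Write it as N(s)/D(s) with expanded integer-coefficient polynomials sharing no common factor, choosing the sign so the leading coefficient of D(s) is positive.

[1] parallel reduction of M2, M3, M4, M5 gives (-2*s^6 - 11*s^5 - s^4 - 47*s^3 + 31*s^2 - 5*s - 13)/(4*s^6 + 8*s^5 - 29*s^4 + 12*s^3 - 2*s^2 - 7*s + 4)
[2] close the feedback loop around M1, (M2+M3+M4+M5), giving the overall T(s)

Therefore the answer is (4*s^6 + 8*s^5 - 29*s^4 + 12*s^3 - 2*s^2 - 7*s + 4)/(2*s^6 - 3*s^5 - 30*s^4 - 35*s^3 + 29*s^2 - 12*s - 9).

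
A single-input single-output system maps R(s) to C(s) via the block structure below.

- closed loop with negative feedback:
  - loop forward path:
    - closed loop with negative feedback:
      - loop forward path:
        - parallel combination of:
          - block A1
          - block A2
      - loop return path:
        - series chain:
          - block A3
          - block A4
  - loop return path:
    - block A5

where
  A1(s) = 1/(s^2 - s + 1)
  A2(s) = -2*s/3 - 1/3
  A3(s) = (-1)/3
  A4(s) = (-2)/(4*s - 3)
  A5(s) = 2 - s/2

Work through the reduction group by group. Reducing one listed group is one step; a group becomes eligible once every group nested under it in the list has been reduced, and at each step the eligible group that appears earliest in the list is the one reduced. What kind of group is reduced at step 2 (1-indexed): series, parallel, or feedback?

Reducing step by step:

Step 1. add A1, A2 (parallel)
Step 2. series reduction of A3, A4
Step 3. reduce the feedback loop with forward (A1+A2) and return (A3*A4)
Step 4. apply the feedback formula to [(A1+A2)/(1+(A1+A2)*(A3*A4))], A5
The group at step 2 is a series group.

Answer: series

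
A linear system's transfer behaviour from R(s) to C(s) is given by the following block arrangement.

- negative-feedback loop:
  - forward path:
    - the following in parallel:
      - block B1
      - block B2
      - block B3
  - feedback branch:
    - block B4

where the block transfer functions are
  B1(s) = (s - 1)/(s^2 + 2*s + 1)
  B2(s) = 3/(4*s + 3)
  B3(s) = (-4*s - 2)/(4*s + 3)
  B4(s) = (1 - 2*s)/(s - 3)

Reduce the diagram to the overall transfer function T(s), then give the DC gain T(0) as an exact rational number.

1. parallel reduction of B1, B2, B3 = (-4*s^3 - 3*s^2 - 3*s - 2)/(4*s^3 + 11*s^2 + 10*s + 3)
2. collapse the loop ((B1+B2+B3) forward, B4 return) = (-4*s^4 + 9*s^3 + 6*s^2 + 7*s + 6)/(12*s^4 + s^3 - 20*s^2 - 26*s - 11)
That last expression is T(s); at s = 0 only the constant terms survive, so T(0) = 6/(-11) = -6/11.

Therefore the answer is -6/11.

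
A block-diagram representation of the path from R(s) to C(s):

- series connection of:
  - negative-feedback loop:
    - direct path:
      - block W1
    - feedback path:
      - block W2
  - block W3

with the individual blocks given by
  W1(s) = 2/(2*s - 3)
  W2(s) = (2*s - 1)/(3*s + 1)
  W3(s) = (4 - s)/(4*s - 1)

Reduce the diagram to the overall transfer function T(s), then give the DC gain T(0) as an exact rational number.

The answer is 8/5.

Reasoning:
[1] feedback reduction of W1, W2 = (6*s + 2)/(6*s^2 - 3*s - 5)
[2] series reduction of [W1/(1+W1*W2)], W3 = (-6*s^2 + 22*s + 8)/(24*s^3 - 18*s^2 - 17*s + 5)
Step 2 gives the overall T(s). Then T(0) = 8/5.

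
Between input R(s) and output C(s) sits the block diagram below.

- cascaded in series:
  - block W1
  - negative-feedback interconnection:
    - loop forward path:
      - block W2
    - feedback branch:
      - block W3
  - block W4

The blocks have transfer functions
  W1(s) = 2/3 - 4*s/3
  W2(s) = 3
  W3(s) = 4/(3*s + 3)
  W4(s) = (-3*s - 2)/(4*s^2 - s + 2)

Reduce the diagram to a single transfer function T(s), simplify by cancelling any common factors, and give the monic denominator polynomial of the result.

Step 1. feedback reduction of W2, W3 -> (3*s + 3)/(s + 5)
Step 2. cascade W1, [W2/(1+W2*W3)], W4 -> (12*s^3 + 14*s^2 - 2*s - 4)/(4*s^3 + 19*s^2 - 3*s + 10)
Step 2 gives the fully reduced T(s), with no common factor left to cancel. The denominator's leading coefficient is 4, so divide each of its coefficients by 4 to get the monic form.

Final answer: s^3 + 19*s^2/4 - 3*s/4 + 5/2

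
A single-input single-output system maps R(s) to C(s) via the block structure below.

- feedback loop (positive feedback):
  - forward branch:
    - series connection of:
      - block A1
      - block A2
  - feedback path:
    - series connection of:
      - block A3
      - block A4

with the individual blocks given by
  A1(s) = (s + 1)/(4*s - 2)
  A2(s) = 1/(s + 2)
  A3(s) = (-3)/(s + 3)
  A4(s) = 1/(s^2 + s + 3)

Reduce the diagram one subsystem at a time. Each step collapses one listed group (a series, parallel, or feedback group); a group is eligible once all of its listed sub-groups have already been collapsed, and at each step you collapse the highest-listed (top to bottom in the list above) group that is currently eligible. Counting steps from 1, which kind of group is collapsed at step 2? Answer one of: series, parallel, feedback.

(1) series reduction of A1, A2
(2) series reduction of A3, A4
(3) collapse the loop ((A1*A2) forward, (A3*A4) return)
Step 2 collapses a series group.

Final answer: series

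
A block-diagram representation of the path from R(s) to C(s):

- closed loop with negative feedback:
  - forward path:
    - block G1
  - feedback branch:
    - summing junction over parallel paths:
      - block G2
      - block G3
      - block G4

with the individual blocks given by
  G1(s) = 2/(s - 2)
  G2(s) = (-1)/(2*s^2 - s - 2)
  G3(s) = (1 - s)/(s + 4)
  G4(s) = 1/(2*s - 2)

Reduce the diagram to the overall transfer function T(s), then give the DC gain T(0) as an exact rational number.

Step 1 - add G2, G3, G4 (parallel) = (-4*s^4 + 12*s^3 + s^2 - 18*s + 4)/(4*s^4 + 10*s^3 - 26*s^2 - 4*s + 16)
Step 2 - apply the feedback formula to G1, (G2+G3+G4) = (4*s^4 + 10*s^3 - 26*s^2 - 4*s + 16)/(2*s^5 - 3*s^4 - 11*s^3 + 25*s^2 - 6*s - 12)
DC gain: substitute s = 0 into T(s) from step 2: T(0) = 16/(-12) = -4/3.

Answer: -4/3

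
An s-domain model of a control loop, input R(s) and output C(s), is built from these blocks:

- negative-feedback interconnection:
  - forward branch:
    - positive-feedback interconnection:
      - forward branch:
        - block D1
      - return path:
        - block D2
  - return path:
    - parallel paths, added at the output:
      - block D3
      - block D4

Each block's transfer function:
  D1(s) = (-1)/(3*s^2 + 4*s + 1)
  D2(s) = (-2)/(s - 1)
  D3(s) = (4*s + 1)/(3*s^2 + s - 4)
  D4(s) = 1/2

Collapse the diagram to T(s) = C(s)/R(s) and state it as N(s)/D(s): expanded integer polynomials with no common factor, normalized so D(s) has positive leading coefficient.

First reduce the diagram to T(s).

[1] close the feedback loop around D1, D2: (1 - s)/(3*s^3 + s^2 - 3*s - 3)
[2] add D3, D4 (parallel): (3*s^2 + 9*s - 2)/(6*s^2 + 2*s - 8)
[3] feedback reduction of [D1/(1-D1*D2)], (D3+D4) - this is the overall T(s), already in the required normalized form

Answer: (-6*s^2 - 2*s + 8)/(18*s^4 + 30*s^3 - 13*s^2 - 51*s - 22)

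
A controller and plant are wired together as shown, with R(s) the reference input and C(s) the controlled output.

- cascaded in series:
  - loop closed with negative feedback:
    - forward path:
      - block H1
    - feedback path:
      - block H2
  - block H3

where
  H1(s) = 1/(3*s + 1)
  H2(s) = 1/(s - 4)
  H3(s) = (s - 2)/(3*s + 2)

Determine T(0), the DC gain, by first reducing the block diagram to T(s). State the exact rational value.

Reducing step by step:

(1) collapse the loop (H1 forward, H2 return) gives (s - 4)/(3*s^2 - 11*s - 3)
(2) cascade [H1/(1+H1*H2)], H3 gives (s^2 - 6*s + 8)/(9*s^3 - 27*s^2 - 31*s - 6)
The step-2 result is T(s). Setting s = 0: T(0) = 8/(-6) = -4/3.

Answer: -4/3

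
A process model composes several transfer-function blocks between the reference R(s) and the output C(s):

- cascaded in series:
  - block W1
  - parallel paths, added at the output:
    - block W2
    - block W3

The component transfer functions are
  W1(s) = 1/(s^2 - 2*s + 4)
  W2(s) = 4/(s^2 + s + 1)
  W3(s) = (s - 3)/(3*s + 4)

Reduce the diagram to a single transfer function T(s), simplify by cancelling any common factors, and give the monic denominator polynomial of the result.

(1) combine W2, W3 in parallel, giving (s^3 - 2*s^2 + 10*s + 13)/(3*s^3 + 7*s^2 + 7*s + 4)
(2) series reduction of W1, (W2+W3), giving (s^3 - 2*s^2 + 10*s + 13)/(3*s^5 + s^4 + 5*s^3 + 18*s^2 + 20*s + 16)
That last expression is T(s), already simplified. Scaling its denominator by 1/3 (the reciprocal of the leading coefficient) yields the monic denominator.

Hence the answer: s^5 + s^4/3 + 5*s^3/3 + 6*s^2 + 20*s/3 + 16/3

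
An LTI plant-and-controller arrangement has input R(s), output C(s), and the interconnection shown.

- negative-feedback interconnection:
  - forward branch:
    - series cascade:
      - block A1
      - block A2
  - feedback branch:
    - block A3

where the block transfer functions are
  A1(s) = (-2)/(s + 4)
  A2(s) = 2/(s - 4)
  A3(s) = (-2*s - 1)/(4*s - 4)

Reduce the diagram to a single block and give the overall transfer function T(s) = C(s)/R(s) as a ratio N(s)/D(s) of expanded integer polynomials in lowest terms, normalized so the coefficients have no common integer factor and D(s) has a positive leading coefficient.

Reducing step by step:

(1) multiply A1, A2 (series), giving (-4)/(s^2 - 16)
(2) close the feedback loop around (A1*A2), A3 - this is the overall T(s), already in the required normalized form

Answer: (4 - 4*s)/(s^3 - s^2 - 14*s + 17)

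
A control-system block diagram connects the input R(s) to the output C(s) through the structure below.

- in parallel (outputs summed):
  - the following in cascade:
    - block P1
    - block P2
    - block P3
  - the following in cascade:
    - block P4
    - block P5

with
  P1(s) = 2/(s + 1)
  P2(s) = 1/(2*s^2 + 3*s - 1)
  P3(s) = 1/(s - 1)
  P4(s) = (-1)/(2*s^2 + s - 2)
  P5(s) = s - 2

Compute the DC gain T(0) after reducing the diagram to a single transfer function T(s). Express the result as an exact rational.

Step 1. combine P1, P2, P3 in series: 2/(2*s^4 + 3*s^3 - 3*s^2 - 3*s + 1)
Step 2. series reduction of P4, P5: (2 - s)/(2*s^2 + s - 2)
Step 3. add (P1*P2*P3), (P4*P5) (parallel): (-2*s^5 + s^4 + 9*s^3 + s^2 - 5*s - 2)/(4*s^6 + 8*s^5 - 7*s^4 - 15*s^3 + 5*s^2 + 7*s - 2)
Evaluating the step-3 result (the overall T(s)) at s = 0 gives T(0) = -2/(-2) = 1.

Answer: 1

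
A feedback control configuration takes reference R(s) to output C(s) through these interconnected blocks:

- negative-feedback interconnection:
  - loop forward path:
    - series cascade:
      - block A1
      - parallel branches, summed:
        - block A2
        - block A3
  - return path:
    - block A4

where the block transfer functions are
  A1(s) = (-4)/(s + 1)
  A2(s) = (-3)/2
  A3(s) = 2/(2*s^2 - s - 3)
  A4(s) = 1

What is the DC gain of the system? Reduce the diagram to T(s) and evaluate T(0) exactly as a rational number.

First reduce the diagram to T(s).

[1] sum the parallel branches A2, A3 gives (-6*s^2 + 3*s + 13)/(4*s^2 - 2*s - 6)
[2] series reduction of A1, (A2+A3) gives (12*s^2 - 6*s - 26)/(2*s^3 + s^2 - 4*s - 3)
[3] collapse the loop ((A1*(A2+A3)) forward, A4 return) gives (12*s^2 - 6*s - 26)/(2*s^3 + 13*s^2 - 10*s - 29)
DC gain: substitute s = 0 into T(s) from step 3: T(0) = -26/(-29) = 26/29.

Answer: 26/29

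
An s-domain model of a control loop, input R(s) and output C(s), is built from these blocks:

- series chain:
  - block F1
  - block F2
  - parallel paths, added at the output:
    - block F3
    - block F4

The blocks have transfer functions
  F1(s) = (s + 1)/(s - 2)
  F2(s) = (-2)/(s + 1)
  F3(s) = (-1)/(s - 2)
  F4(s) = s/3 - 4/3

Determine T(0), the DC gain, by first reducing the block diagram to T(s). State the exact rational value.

Step 1. add F3, F4 (parallel): (s^2 - 6*s + 5)/(3*s - 6)
Step 2. series reduction of F1, F2, (F3+F4): (-2*s^2 + 12*s - 10)/(3*s^2 - 12*s + 12)
Evaluating the step-2 result (the overall T(s)) at s = 0 gives T(0) = -10/12 = -5/6.

Hence the answer: -5/6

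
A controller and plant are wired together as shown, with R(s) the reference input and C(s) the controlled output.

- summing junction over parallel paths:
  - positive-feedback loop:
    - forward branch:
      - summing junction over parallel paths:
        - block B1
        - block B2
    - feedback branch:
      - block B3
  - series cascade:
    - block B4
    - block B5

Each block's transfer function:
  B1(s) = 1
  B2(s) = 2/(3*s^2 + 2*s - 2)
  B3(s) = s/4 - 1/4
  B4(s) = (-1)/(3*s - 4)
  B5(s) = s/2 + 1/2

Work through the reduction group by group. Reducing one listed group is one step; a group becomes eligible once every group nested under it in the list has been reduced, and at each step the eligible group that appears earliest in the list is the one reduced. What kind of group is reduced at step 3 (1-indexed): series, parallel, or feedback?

Step 1. parallel reduction of B1, B2
Step 2. close the feedback loop around (B1+B2), B3
Step 3. combine B4, B5 in series
Step 4. reduce the parallel group [(B1+B2)/(1-(B1+B2)*B3)], (B4*B5)
Step 3: series.

Therefore the answer is series.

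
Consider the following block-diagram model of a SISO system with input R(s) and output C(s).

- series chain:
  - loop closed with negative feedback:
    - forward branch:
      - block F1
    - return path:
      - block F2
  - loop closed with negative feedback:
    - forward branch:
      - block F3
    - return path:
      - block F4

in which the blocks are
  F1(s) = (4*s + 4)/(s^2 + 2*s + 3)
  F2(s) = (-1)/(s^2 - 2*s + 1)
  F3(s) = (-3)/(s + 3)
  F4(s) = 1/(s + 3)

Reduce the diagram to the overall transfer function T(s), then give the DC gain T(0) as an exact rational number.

The answer is 6.

Reasoning:
Step 1. apply the feedback formula to F1, F2 gives (4*s^3 - 4*s^2 - 4*s + 4)/(s^4 - 8*s - 1)
Step 2. apply the feedback formula to F3, F4 gives (-3*s - 9)/(s^2 + 6*s + 6)
Step 3. series reduction of [F1/(1+F1*F2)], [F3/(1+F3*F4)] gives (-12*s^4 - 24*s^3 + 48*s^2 + 24*s - 36)/(s^6 + 6*s^5 + 6*s^4 - 8*s^3 - 49*s^2 - 54*s - 6)
That last expression is T(s); at s = 0 only the constant terms survive, so T(0) = -36/(-6) = 6.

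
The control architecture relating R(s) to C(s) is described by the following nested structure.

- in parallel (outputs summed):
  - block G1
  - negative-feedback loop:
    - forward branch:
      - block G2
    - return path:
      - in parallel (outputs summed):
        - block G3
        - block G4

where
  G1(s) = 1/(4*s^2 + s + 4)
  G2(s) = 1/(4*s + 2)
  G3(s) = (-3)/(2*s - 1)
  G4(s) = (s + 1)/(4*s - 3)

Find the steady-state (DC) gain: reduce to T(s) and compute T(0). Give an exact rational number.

The answer is 13/28.

Reasoning:
[1] combine G3, G4 in parallel, giving (2*s^2 - 11*s + 8)/(8*s^2 - 10*s + 3)
[2] reduce the feedback loop with forward G2 and return (G3+G4), giving (8*s^2 - 10*s + 3)/(32*s^3 - 22*s^2 - 19*s + 14)
[3] add G1, [G2/(1+G2*(G3+G4))] (parallel), giving (32*s^4 + 12*s^2 - 56*s + 26)/(128*s^5 - 56*s^4 + 30*s^3 - 51*s^2 - 62*s + 56)
That last expression is T(s); at s = 0 only the constant terms survive, so T(0) = 26/56 = 13/28.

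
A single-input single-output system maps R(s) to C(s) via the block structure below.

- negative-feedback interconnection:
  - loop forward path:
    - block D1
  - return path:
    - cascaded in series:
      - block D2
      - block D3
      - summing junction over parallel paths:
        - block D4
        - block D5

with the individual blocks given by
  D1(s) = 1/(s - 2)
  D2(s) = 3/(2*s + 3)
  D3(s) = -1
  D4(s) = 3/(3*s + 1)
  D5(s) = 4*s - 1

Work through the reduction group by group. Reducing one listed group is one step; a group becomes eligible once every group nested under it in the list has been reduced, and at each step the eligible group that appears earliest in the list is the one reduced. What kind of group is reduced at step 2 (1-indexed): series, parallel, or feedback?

Answer: series

Working:
Step 1. reduce the parallel group D4, D5
Step 2. reduce the series chain D2, D3, (D4+D5)
Step 3. reduce the feedback loop with forward D1 and return (D2*D3*(D4+D5))
Step 2: series.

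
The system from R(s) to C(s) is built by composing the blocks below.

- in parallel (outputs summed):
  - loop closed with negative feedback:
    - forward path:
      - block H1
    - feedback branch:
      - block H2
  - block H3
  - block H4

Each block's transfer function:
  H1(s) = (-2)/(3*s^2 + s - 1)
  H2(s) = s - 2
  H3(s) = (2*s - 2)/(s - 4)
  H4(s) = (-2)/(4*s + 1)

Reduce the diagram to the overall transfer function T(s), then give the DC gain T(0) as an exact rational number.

1. close the feedback loop around H1, H2, giving (-2)/(3*s^2 - s + 3)
2. combine [H1/(1+H1*H2)], H3, H4 in parallel, giving (24*s^4 - 32*s^3 + 42*s^2 + 26)/(12*s^4 - 49*s^3 + 15*s^2 - 41*s - 12)
DC gain: substitute s = 0 into T(s) from step 2: T(0) = 26/(-12) = -13/6.

Hence the answer: -13/6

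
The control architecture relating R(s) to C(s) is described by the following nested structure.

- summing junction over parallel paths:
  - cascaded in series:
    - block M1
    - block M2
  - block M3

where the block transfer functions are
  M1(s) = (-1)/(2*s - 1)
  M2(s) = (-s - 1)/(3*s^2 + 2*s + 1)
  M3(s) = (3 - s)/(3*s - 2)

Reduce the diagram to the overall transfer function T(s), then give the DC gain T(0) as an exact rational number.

Reducing step by step:

[1] cascade M1, M2 gives (s + 1)/(6*s^3 + s^2 - 1)
[2] add (M1*M2), M3 (parallel) gives (-6*s^4 + 17*s^3 + 6*s^2 + 2*s - 5)/(18*s^4 - 9*s^3 - 2*s^2 - 3*s + 2)
Step 2 gives the overall T(s). Then T(0) = -5/2.

Answer: -5/2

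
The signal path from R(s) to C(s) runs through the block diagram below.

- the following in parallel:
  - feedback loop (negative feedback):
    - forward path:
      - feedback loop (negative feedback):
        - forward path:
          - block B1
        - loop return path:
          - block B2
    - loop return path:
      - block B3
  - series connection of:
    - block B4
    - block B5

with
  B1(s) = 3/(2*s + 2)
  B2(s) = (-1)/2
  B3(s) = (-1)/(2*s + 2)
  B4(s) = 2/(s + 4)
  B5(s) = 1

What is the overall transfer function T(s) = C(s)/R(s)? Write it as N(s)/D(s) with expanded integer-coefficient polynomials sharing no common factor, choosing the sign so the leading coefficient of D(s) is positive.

Reducing step by step:

Step 1 - feedback reduction of B1, B2, giving 6/(4*s + 1)
Step 2 - reduce the feedback loop with forward [B1/(1+B1*B2)] and return B3, giving (6*s + 6)/(4*s^2 + 5*s - 2)
Step 3 - series reduction of B4, B5, giving 2/(s + 4)
Step 4 - add [[B1/(1+B1*B2)]/(1+[B1/(1+B1*B2)]*B3)], (B4*B5) (parallel), giving the overall T(s)

Answer: (14*s^2 + 40*s + 20)/(4*s^3 + 21*s^2 + 18*s - 8)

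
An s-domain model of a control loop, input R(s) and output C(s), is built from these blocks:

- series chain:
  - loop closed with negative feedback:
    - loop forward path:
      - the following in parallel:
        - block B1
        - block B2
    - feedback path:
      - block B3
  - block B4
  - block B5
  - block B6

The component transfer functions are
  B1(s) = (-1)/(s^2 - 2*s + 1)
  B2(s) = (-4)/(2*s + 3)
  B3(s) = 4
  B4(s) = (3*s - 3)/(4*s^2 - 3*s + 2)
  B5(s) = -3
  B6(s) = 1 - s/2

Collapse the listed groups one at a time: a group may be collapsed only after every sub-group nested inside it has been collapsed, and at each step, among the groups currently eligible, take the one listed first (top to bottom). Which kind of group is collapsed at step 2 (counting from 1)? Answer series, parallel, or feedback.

[1] add B1, B2 (parallel)
[2] feedback reduction of (B1+B2), B3
[3] series reduction of [(B1+B2)/(1+(B1+B2)*B3)], B4, B5, B6
Step 2: feedback.

Therefore the answer is feedback.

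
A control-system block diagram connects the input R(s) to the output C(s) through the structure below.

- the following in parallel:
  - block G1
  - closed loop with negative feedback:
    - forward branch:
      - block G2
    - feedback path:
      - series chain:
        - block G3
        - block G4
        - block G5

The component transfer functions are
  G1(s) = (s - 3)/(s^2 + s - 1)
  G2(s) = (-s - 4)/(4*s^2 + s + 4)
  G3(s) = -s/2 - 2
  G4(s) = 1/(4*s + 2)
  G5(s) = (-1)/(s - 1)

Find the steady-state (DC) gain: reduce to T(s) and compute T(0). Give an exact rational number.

Step 1 - cascade G3, G4, G5: (s + 4)/(8*s^2 - 4*s - 4)
Step 2 - feedback reduction of G2, (G3*G4*G5): (-8*s^3 - 28*s^2 + 20*s + 16)/(32*s^4 - 8*s^3 + 11*s^2 - 28*s - 32)
Step 3 - combine G1, [G2/(1+G2*(G3*G4*G5))] in parallel: (24*s^5 - 140*s^4 + 35*s^3 + 3*s^2 + 48*s + 80)/(32*s^6 + 24*s^5 - 29*s^4 - 9*s^3 - 71*s^2 - 4*s + 32)
The step-3 result is T(s). Setting s = 0: T(0) = 80/32 = 5/2.

Answer: 5/2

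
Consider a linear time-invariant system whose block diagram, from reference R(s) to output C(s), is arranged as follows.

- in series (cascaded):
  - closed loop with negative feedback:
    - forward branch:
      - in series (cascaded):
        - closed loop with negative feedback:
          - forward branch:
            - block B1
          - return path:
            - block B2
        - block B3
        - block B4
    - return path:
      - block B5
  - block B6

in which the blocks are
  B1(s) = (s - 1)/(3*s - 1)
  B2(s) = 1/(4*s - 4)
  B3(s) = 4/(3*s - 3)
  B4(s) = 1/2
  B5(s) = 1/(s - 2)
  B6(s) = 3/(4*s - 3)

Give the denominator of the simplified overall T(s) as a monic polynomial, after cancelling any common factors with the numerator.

The answer is s^3 - 3*s^2 + 347*s/144 - 13/24.

Reasoning:
Step 1: feedback reduction of B1, B2: (4*s - 4)/(12*s - 3)
Step 2: reduce the series chain [B1/(1+B1*B2)], B3, B4: 8/(36*s - 9)
Step 3: feedback reduction of ([B1/(1+B1*B2)]*B3*B4), B5: (8*s - 16)/(36*s^2 - 81*s + 26)
Step 4: series reduction of [([B1/(1+B1*B2)]*B3*B4)/(1+([B1/(1+B1*B2)]*B3*B4)*B5)], B6: (24*s - 48)/(144*s^3 - 432*s^2 + 347*s - 78)
The result of step 4 is T(s) in lowest terms. Its denominator has leading coefficient 144; dividing the denominator through by 144 makes it monic.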